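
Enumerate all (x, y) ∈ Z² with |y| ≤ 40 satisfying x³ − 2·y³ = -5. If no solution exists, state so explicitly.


The equation is x³ - 2y³ = -5. For fixed y, x³ = 2·y³ − 5, so a solution requires the RHS to be a perfect cube.
Strategy: iterate y from -40 to 40, compute RHS = 2·y³ − 5, and check whether it is a (positive or negative) perfect cube.
Check small values of y:
  y = 0: RHS = -5 is not a perfect cube.
  y = 1: RHS = -3 is not a perfect cube.
  y = -1: RHS = -7 is not a perfect cube.
  y = 2: RHS = 11 is not a perfect cube.
  y = -2: RHS = -21 is not a perfect cube.
  y = 3: RHS = 49 is not a perfect cube.
  y = -3: RHS = -59 is not a perfect cube.
Continuing the search up to |y| = 40 finds no solutions either.
No (x, y) in the scanned range satisfies the equation.

No integer solutions with |y| ≤ 40.


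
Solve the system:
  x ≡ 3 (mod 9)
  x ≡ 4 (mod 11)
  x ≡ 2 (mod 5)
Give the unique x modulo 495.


Moduli 9, 11, 5 are pairwise coprime; by CRT there is a unique solution modulo M = 9 · 11 · 5 = 495.
Solve pairwise, accumulating the modulus:
  Start with x ≡ 3 (mod 9).
  Combine with x ≡ 4 (mod 11): since gcd(9, 11) = 1, we get a unique residue mod 99.
    Write x = 3 + 9·t and substitute into x ≡ 4 (mod 11): 9·t ≡ 4 − 3 = 1 (mod 11).
    The inverse of 9 mod 11 is 5 (since 9·5 = 45 = 4·11 + 1), so t ≡ 5·1 = 5 ≡ 5 (mod 11).
    Then x = 3 + 9·5 = 48, valid modulo lcm(9, 11) = 99: x ≡ 48 (mod 99).
  Combine with x ≡ 2 (mod 5): since gcd(99, 5) = 1, we get a unique residue mod 495.
    Write x = 48 + 99·t and substitute into x ≡ 2 (mod 5): 99·t ≡ 2 − 48 = -46 (mod 5).
    Reduce coefficients mod 5: 4·t ≡ 4 (mod 5).
    The inverse of 4 mod 5 is 4 (since 4·4 = 16 = 3·5 + 1), so t ≡ 4·4 = 16 ≡ 1 (mod 5).
    Then x = 48 + 99·1 = 147, valid modulo lcm(99, 5) = 495: x ≡ 147 (mod 495).
Verify: 147 mod 9 = 3 ✓, 147 mod 11 = 4 ✓, 147 mod 5 = 2 ✓.

x ≡ 147 (mod 495).


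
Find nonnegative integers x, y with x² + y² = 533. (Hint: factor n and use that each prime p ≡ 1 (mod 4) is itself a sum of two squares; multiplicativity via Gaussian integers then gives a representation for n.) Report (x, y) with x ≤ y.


Step 1: Factor n = 533 = 13 · 41.
Step 2: Check the mod-4 condition on each prime factor: 13 ≡ 1 (mod 4), exponent 1; 41 ≡ 1 (mod 4), exponent 1.
All primes ≡ 3 (mod 4) appear to even exponent (or don't appear), so by the two-squares theorem n IS expressible as a sum of two squares.
Step 3: Build a representation. Here n = 13 · 41 is a product of primes ≡ 1 (mod 4). Each prime p ≡ 1 (mod 4) is itself a sum of two squares; find a² by testing p − a² for a perfect square:
  13: 13 − 1² = 12, 13 − 2² = 9 = 3² ⇒ 13 = 2² + 3².
  41: 41 − 1² = 40, 41 − 2² = 37, 41 − 3² = 32, 41 − 4² = 25 = 5² ⇒ 41 = 4² + 5².
  Combine using the Brahmagupta–Fibonacci identity (a² + b²)(c² + d²) = (ac − bd)² + (ad + bc)² = (ac + bd)² + (ad − bc)²:
  13 · 41 = 533: from (2² + 3²)(4² + 5²), take (2·4 − 3·5, 2·5 + 3·4) = (8 − 15, 10 + 12) = (-7, 22); dropping signs (only squares matter) gives (7, 22); check 7² + 22² = 49 + 484 = 533 ✓.
Step 4: Order so x ≤ y and verify: 7² + 22² = 49 + 484 = 533 = n. ✓

n = 533 = 7² + 22² (one valid representation with x ≤ y).


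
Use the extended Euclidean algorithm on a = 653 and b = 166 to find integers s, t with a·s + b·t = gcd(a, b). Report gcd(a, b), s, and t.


Euclidean algorithm on (653, 166) — divide until remainder is 0:
  653 = 3 · 166 + 155
  166 = 1 · 155 + 11
  155 = 14 · 11 + 1
  11 = 11 · 1 + 0
gcd(653, 166) = 1.
Track Bezout coefficients alongside the remainders: start with r₀ = 653 = a·1 + b·0 (s = 1, t = 0) and r₁ = 166 = a·0 + b·1 (s = 0, t = 1); each new remainder r_{k+1} = r_{k-1} − q_k·r_k inherits s_{k+1} = s_{k-1} − q_k·s_k, t_{k+1} = t_{k-1} − q_k·t_k, so r_k = a·s_k + b·t_k at every step:
  q = 3: r = 155, s = 1 − 3·0 = 1, t = 0 − 3·1 = -3  (check: 653·1 + 166·(-3) = 155)
  q = 1: r = 11, s = 0 − 1·1 = -1, t = 1 − 1·(-3) = 4  (check: 653·(-1) + 166·4 = 11)
  q = 14: r = 1, s = 1 − 14·(-1) = 15, t = -3 − 14·4 = -59  (check: 653·15 + 166·(-59) = 1)
The row with r = 1 (the gcd) gives the Bezout coefficients s = 15, t = -59.
Result: 653 · (15) + 166 · (-59) = 1.

gcd(653, 166) = 1; s = 15, t = -59 (check: 653·15 + 166·(-59) = 1).


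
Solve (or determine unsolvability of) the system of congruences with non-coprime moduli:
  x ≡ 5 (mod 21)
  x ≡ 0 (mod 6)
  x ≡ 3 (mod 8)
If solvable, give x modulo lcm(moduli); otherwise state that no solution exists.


Moduli 21, 6, 8 are not pairwise coprime, so CRT works modulo lcm(m_i) when all pairwise compatibility conditions hold.
Pairwise compatibility: gcd(m_i, m_j) must divide a_i - a_j for every pair.
Merge one congruence at a time:
  Start: x ≡ 5 (mod 21).
  Combine with x ≡ 0 (mod 6): gcd(21, 6) = 3, and 0 - 5 = -5 is NOT divisible by 3.
    ⇒ system is inconsistent (no integer solution).

No solution (the system is inconsistent).


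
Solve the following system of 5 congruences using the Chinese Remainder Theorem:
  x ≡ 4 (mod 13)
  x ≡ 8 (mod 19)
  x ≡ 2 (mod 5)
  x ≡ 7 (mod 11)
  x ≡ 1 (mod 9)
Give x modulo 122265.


Product of moduli M = 13 · 19 · 5 · 11 · 9 = 122265.
Merge one congruence at a time:
  Start: x ≡ 4 (mod 13).
  Combine with x ≡ 8 (mod 19); new modulus lcm = 247.
    Write x = 4 + 13·t and substitute into x ≡ 8 (mod 19): 13·t ≡ 8 − 4 = 4 (mod 19).
    The inverse of 13 mod 19 is 3 (since 13·3 = 39 = 2·19 + 1), so t ≡ 3·4 = 12 ≡ 12 (mod 19).
    Then x = 4 + 13·12 = 160, valid modulo lcm(13, 19) = 247: x ≡ 160 (mod 247).
  Combine with x ≡ 2 (mod 5); new modulus lcm = 1235.
    Write x = 160 + 247·t and substitute into x ≡ 2 (mod 5): 247·t ≡ 2 − 160 = -158 (mod 5).
    Reduce coefficients mod 5: 2·t ≡ 2 (mod 5).
    The inverse of 2 mod 5 is 3 (since 2·3 = 6 = 1·5 + 1), so t ≡ 3·2 = 6 ≡ 1 (mod 5).
    Then x = 160 + 247·1 = 407, valid modulo lcm(247, 5) = 1235: x ≡ 407 (mod 1235).
  Combine with x ≡ 7 (mod 11); new modulus lcm = 13585.
    Write x = 407 + 1235·t and substitute into x ≡ 7 (mod 11): 1235·t ≡ 7 − 407 = -400 (mod 11).
    Reduce coefficients mod 11: 3·t ≡ 7 (mod 11).
    The inverse of 3 mod 11 is 4 (since 3·4 = 12 = 1·11 + 1), so t ≡ 4·7 = 28 ≡ 6 (mod 11).
    Then x = 407 + 1235·6 = 7817, valid modulo lcm(1235, 11) = 13585: x ≡ 7817 (mod 13585).
  Combine with x ≡ 1 (mod 9); new modulus lcm = 122265.
    Write x = 7817 + 13585·t and substitute into x ≡ 1 (mod 9): 13585·t ≡ 1 − 7817 = -7816 (mod 9).
    Reduce coefficients mod 9: 4·t ≡ 5 (mod 9).
    The inverse of 4 mod 9 is 7 (since 4·7 = 28 = 3·9 + 1), so t ≡ 7·5 = 35 ≡ 8 (mod 9).
    Then x = 7817 + 13585·8 = 116497, valid modulo lcm(13585, 9) = 122265: x ≡ 116497 (mod 122265).
Verify against each original: 116497 mod 13 = 4, 116497 mod 19 = 8, 116497 mod 5 = 2, 116497 mod 11 = 7, 116497 mod 9 = 1.

x ≡ 116497 (mod 122265).


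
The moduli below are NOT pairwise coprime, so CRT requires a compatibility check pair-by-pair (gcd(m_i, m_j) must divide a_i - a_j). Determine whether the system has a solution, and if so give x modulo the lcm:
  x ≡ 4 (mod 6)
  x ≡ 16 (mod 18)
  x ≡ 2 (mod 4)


Moduli 6, 18, 4 are not pairwise coprime, so CRT works modulo lcm(m_i) when all pairwise compatibility conditions hold.
Pairwise compatibility: gcd(m_i, m_j) must divide a_i - a_j for every pair.
Merge one congruence at a time:
  Start: x ≡ 4 (mod 6).
  Combine with x ≡ 16 (mod 18): gcd(6, 18) = 6; 16 - 4 = 12, which IS divisible by 6, so compatible.
    Write x = 4 + 6·t and substitute into x ≡ 16 (mod 18): 6·t ≡ 16 − 4 = 12 (mod 18).
    Divide the congruence (and modulus) by g = 6: 1·t ≡ 2 (mod 3).
    So t ≡ 2 (mod 3).
    Then x = 4 + 6·2 = 16, valid modulo lcm(6, 18) = 18: x ≡ 16 (mod 18).
  Combine with x ≡ 2 (mod 4): gcd(18, 4) = 2; 2 - 16 = -14, which IS divisible by 2, so compatible.
    Write x = 16 + 18·t and substitute into x ≡ 2 (mod 4): 18·t ≡ 2 − 16 = -14 (mod 4).
    Divide the congruence (and modulus) by g = 2: 9·t ≡ -7 (mod 2).
    Reduce coefficients mod 2: 1·t ≡ 1 (mod 2).
    So t ≡ 1 (mod 2).
    Then x = 16 + 18·1 = 34, valid modulo lcm(18, 4) = 36: x ≡ 34 (mod 36).
Verify: 34 mod 6 = 4, 34 mod 18 = 16, 34 mod 4 = 2.

x ≡ 34 (mod 36).


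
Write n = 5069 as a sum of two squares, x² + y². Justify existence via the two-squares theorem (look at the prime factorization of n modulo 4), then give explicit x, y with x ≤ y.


Step 1: Factor n = 5069 = 37 · 137.
Step 2: Check the mod-4 condition on each prime factor: 37 ≡ 1 (mod 4), exponent 1; 137 ≡ 1 (mod 4), exponent 1.
All primes ≡ 3 (mod 4) appear to even exponent (or don't appear), so by the two-squares theorem n IS expressible as a sum of two squares.
Step 3: Build a representation. Here n = 37 · 137 is a product of primes ≡ 1 (mod 4). Each prime p ≡ 1 (mod 4) is itself a sum of two squares; find a² by testing p − a² for a perfect square:
  37: 37 − 1² = 36 = 6² ⇒ 37 = 1² + 6².
  137: 137 − 1² = 136, 137 − 2² = 133, 137 − 3² = 128, 137 − 4² = 121 = 11² ⇒ 137 = 4² + 11².
  Combine using the Brahmagupta–Fibonacci identity (a² + b²)(c² + d²) = (ac − bd)² + (ad + bc)² = (ac + bd)² + (ad − bc)²:
  37 · 137 = 5069: from (1² + 6²)(4² + 11²), take (1·4 − 6·11, 1·11 + 6·4) = (4 − 66, 11 + 24) = (-62, 35); dropping signs (only squares matter) gives (62, 35); check 62² + 35² = 3844 + 1225 = 5069 ✓.
Step 4: Order so x ≤ y and verify: 35² + 62² = 1225 + 3844 = 5069 = n. ✓

n = 5069 = 35² + 62² (one valid representation with x ≤ y).


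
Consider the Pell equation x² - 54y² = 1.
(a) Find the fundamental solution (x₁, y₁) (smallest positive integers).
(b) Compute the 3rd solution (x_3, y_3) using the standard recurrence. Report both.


Step 1: Find the fundamental solution (x₁, y₁) of x² - 54y² = 1.
  Expand √54 as a continued fraction. a₀ = ⌊√54⌋ = 7; iterate m_{k+1} = d_k·a_k − m_k, d_{k+1} = (54 − m_{k+1}²)/d_k, a_{k+1} = ⌊(a₀ + m_{k+1})/d_{k+1}⌋ (starting m₀ = 0, d₀ = 1), with convergents p_k = a_k·p_{k-1} + p_{k-2}, q_k = a_k·q_{k-1} + q_{k-2} (p₋₁ = 1, q₋₁ = 0):
  k = 0: a₀ = 7; p₀/q₀ = 7/1; p₀² − 54·q₀² = 49 − 54 = -5.
  k = 1: m = 7, d = 5, a = ⌊(7 + 7)/5⌋ = 2; p/q = (2·7 + 1)/(2·1 + 0) = 15/2; p² − 54·q² = 225 − 216 = 9.
  k = 2: m = 3, d = 9, a = ⌊(7 + 3)/9⌋ = 1; p/q = (1·15 + 7)/(1·2 + 1) = 22/3; p² − 54·q² = 484 − 486 = -2.
  k = 3: m = 6, d = 2, a = ⌊(7 + 6)/2⌋ = 6; p/q = (6·22 + 15)/(6·3 + 2) = 147/20; p² − 54·q² = 21609 − 21600 = 9.
  k = 4: m = 6, d = 9, a = ⌊(7 + 6)/9⌋ = 1; p/q = (1·147 + 22)/(1·20 + 3) = 169/23; p² − 54·q² = 28561 − 28566 = -5.
  k = 5: m = 3, d = 5, a = ⌊(7 + 3)/5⌋ = 2; p/q = (2·169 + 147)/(2·23 + 20) = 485/66; p² − 54·q² = 235225 − 235224 = 1.
  The first convergent with p² − 54·q² = 1 gives the fundamental solution (x₁, y₁) = (485, 66).
Step 2: Apply the recurrence (x_{n+1}, y_{n+1}) = (x₁x_n + 54y₁y_n, x₁y_n + y₁x_n) repeatedly.
  From (x_1, y_1) = (485, 66): x_2 = 485·485 + 54·66·66 = 470449; y_2 = 485·66 + 66·485 = 64020.
  From (x_2, y_2) = (470449, 64020): x_3 = 485·470449 + 54·66·64020 = 456335045; y_3 = 485·64020 + 66·470449 = 62099334.
Step 3: Verify x_3² - 54·y_3² = 208241673295152025 - 208241673295152024 = 1 (should be 1). ✓

(x_1, y_1) = (485, 66); (x_3, y_3) = (456335045, 62099334).


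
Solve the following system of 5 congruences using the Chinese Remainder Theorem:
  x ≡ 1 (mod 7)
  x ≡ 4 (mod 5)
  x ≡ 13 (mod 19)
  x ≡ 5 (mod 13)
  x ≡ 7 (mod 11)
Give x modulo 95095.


Product of moduli M = 7 · 5 · 19 · 13 · 11 = 95095.
Merge one congruence at a time:
  Start: x ≡ 1 (mod 7).
  Combine with x ≡ 4 (mod 5); new modulus lcm = 35.
    Write x = 1 + 7·t and substitute into x ≡ 4 (mod 5): 7·t ≡ 4 − 1 = 3 (mod 5).
    Reduce coefficients mod 5: 2·t ≡ 3 (mod 5).
    The inverse of 2 mod 5 is 3 (since 2·3 = 6 = 1·5 + 1), so t ≡ 3·3 = 9 ≡ 4 (mod 5).
    Then x = 1 + 7·4 = 29, valid modulo lcm(7, 5) = 35: x ≡ 29 (mod 35).
  Combine with x ≡ 13 (mod 19); new modulus lcm = 665.
    Write x = 29 + 35·t and substitute into x ≡ 13 (mod 19): 35·t ≡ 13 − 29 = -16 (mod 19).
    Reduce coefficients mod 19: 16·t ≡ 3 (mod 19).
    The inverse of 16 mod 19 is 6 (since 16·6 = 96 = 5·19 + 1), so t ≡ 6·3 = 18 ≡ 18 (mod 19).
    Then x = 29 + 35·18 = 659, valid modulo lcm(35, 19) = 665: x ≡ 659 (mod 665).
  Combine with x ≡ 5 (mod 13); new modulus lcm = 8645.
    Write x = 659 + 665·t and substitute into x ≡ 5 (mod 13): 665·t ≡ 5 − 659 = -654 (mod 13).
    Reduce coefficients mod 13: 2·t ≡ 9 (mod 13).
    The inverse of 2 mod 13 is 7 (since 2·7 = 14 = 1·13 + 1), so t ≡ 7·9 = 63 ≡ 11 (mod 13).
    Then x = 659 + 665·11 = 7974, valid modulo lcm(665, 13) = 8645: x ≡ 7974 (mod 8645).
  Combine with x ≡ 7 (mod 11); new modulus lcm = 95095.
    Write x = 7974 + 8645·t and substitute into x ≡ 7 (mod 11): 8645·t ≡ 7 − 7974 = -7967 (mod 11).
    Reduce coefficients mod 11: 10·t ≡ 8 (mod 11).
    The inverse of 10 mod 11 is 10 (since 10·10 = 100 = 9·11 + 1), so t ≡ 10·8 = 80 ≡ 3 (mod 11).
    Then x = 7974 + 8645·3 = 33909, valid modulo lcm(8645, 11) = 95095: x ≡ 33909 (mod 95095).
Verify against each original: 33909 mod 7 = 1, 33909 mod 5 = 4, 33909 mod 19 = 13, 33909 mod 13 = 5, 33909 mod 11 = 7.

x ≡ 33909 (mod 95095).


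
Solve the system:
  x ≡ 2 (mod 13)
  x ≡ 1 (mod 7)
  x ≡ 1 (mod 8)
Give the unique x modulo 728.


Moduli 13, 7, 8 are pairwise coprime; by CRT there is a unique solution modulo M = 13 · 7 · 8 = 728.
Solve pairwise, accumulating the modulus:
  Start with x ≡ 2 (mod 13).
  Combine with x ≡ 1 (mod 7): since gcd(13, 7) = 1, we get a unique residue mod 91.
    Write x = 2 + 13·t and substitute into x ≡ 1 (mod 7): 13·t ≡ 1 − 2 = -1 (mod 7).
    Reduce coefficients mod 7: 6·t ≡ 6 (mod 7).
    The inverse of 6 mod 7 is 6 (since 6·6 = 36 = 5·7 + 1), so t ≡ 6·6 = 36 ≡ 1 (mod 7).
    Then x = 2 + 13·1 = 15, valid modulo lcm(13, 7) = 91: x ≡ 15 (mod 91).
  Combine with x ≡ 1 (mod 8): since gcd(91, 8) = 1, we get a unique residue mod 728.
    Write x = 15 + 91·t and substitute into x ≡ 1 (mod 8): 91·t ≡ 1 − 15 = -14 (mod 8).
    Reduce coefficients mod 8: 3·t ≡ 2 (mod 8).
    The inverse of 3 mod 8 is 3 (since 3·3 = 9 = 1·8 + 1), so t ≡ 3·2 = 6 ≡ 6 (mod 8).
    Then x = 15 + 91·6 = 561, valid modulo lcm(91, 8) = 728: x ≡ 561 (mod 728).
Verify: 561 mod 13 = 2 ✓, 561 mod 7 = 1 ✓, 561 mod 8 = 1 ✓.

x ≡ 561 (mod 728).


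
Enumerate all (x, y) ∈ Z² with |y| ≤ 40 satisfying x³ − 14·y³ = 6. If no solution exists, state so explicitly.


The equation is x³ - 14y³ = 6. For fixed y, x³ = 14·y³ + 6, so a solution requires the RHS to be a perfect cube.
Strategy: iterate y from -40 to 40, compute RHS = 14·y³ + 6, and check whether it is a (positive or negative) perfect cube.
Check small values of y:
  y = 0: RHS = 6 is not a perfect cube.
  y = 1: RHS = 20 is not a perfect cube.
  y = -1: RHS = -8 = (-2)³ ⇒ x = -2 works.
  y = 2: RHS = 118 is not a perfect cube.
  y = -2: RHS = -106 is not a perfect cube.
  y = 3: RHS = 384 is not a perfect cube.
  y = -3: RHS = -372 is not a perfect cube.
Continuing the search up to |y| = 40 finds no further solutions beyond those listed.
Collected solutions: (-2, -1).

Solutions (with |y| ≤ 40): (-2, -1).


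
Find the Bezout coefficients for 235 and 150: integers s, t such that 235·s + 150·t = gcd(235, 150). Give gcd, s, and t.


Euclidean algorithm on (235, 150) — divide until remainder is 0:
  235 = 1 · 150 + 85
  150 = 1 · 85 + 65
  85 = 1 · 65 + 20
  65 = 3 · 20 + 5
  20 = 4 · 5 + 0
gcd(235, 150) = 5.
Track Bezout coefficients alongside the remainders: start with r₀ = 235 = a·1 + b·0 (s = 1, t = 0) and r₁ = 150 = a·0 + b·1 (s = 0, t = 1); each new remainder r_{k+1} = r_{k-1} − q_k·r_k inherits s_{k+1} = s_{k-1} − q_k·s_k, t_{k+1} = t_{k-1} − q_k·t_k, so r_k = a·s_k + b·t_k at every step:
  q = 1: r = 85, s = 1 − 1·0 = 1, t = 0 − 1·1 = -1  (check: 235·1 + 150·(-1) = 85)
  q = 1: r = 65, s = 0 − 1·1 = -1, t = 1 − 1·(-1) = 2  (check: 235·(-1) + 150·2 = 65)
  q = 1: r = 20, s = 1 − 1·(-1) = 2, t = -1 − 1·2 = -3  (check: 235·2 + 150·(-3) = 20)
  q = 3: r = 5, s = -1 − 3·2 = -7, t = 2 − 3·(-3) = 11  (check: 235·(-7) + 150·11 = 5)
The row with r = 5 (the gcd) gives the Bezout coefficients s = -7, t = 11.
Result: 235 · (-7) + 150 · (11) = 5.

gcd(235, 150) = 5; s = -7, t = 11 (check: 235·(-7) + 150·11 = 5).


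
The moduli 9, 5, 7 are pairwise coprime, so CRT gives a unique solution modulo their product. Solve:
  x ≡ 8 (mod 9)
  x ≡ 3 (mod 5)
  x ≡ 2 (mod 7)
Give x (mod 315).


Moduli 9, 5, 7 are pairwise coprime; by CRT there is a unique solution modulo M = 9 · 5 · 7 = 315.
Solve pairwise, accumulating the modulus:
  Start with x ≡ 8 (mod 9).
  Combine with x ≡ 3 (mod 5): since gcd(9, 5) = 1, we get a unique residue mod 45.
    Write x = 8 + 9·t and substitute into x ≡ 3 (mod 5): 9·t ≡ 3 − 8 = -5 (mod 5).
    Reduce coefficients mod 5: 4·t ≡ 0 (mod 5).
    The inverse of 4 mod 5 is 4 (since 4·4 = 16 = 3·5 + 1), so t ≡ 4·0 = 0 ≡ 0 (mod 5).
    Then x = 8 + 9·0 = 8, valid modulo lcm(9, 5) = 45: x ≡ 8 (mod 45).
  Combine with x ≡ 2 (mod 7): since gcd(45, 7) = 1, we get a unique residue mod 315.
    Write x = 8 + 45·t and substitute into x ≡ 2 (mod 7): 45·t ≡ 2 − 8 = -6 (mod 7).
    Reduce coefficients mod 7: 3·t ≡ 1 (mod 7).
    The inverse of 3 mod 7 is 5 (since 3·5 = 15 = 2·7 + 1), so t ≡ 5·1 = 5 ≡ 5 (mod 7).
    Then x = 8 + 45·5 = 233, valid modulo lcm(45, 7) = 315: x ≡ 233 (mod 315).
Verify: 233 mod 9 = 8 ✓, 233 mod 5 = 3 ✓, 233 mod 7 = 2 ✓.

x ≡ 233 (mod 315).


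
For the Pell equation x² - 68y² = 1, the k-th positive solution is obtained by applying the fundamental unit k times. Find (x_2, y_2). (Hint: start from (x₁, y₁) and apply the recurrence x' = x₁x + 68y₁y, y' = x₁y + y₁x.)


Step 1: Find the fundamental solution (x₁, y₁) of x² - 68y² = 1.
  Expand √68 as a continued fraction. a₀ = ⌊√68⌋ = 8; iterate m_{k+1} = d_k·a_k − m_k, d_{k+1} = (68 − m_{k+1}²)/d_k, a_{k+1} = ⌊(a₀ + m_{k+1})/d_{k+1}⌋ (starting m₀ = 0, d₀ = 1), with convergents p_k = a_k·p_{k-1} + p_{k-2}, q_k = a_k·q_{k-1} + q_{k-2} (p₋₁ = 1, q₋₁ = 0):
  k = 0: a₀ = 8; p₀/q₀ = 8/1; p₀² − 68·q₀² = 64 − 68 = -4.
  k = 1: m = 8, d = 4, a = ⌊(8 + 8)/4⌋ = 4; p/q = (4·8 + 1)/(4·1 + 0) = 33/4; p² − 68·q² = 1089 − 1088 = 1.
  The first convergent with p² − 68·q² = 1 gives the fundamental solution (x₁, y₁) = (33, 4).
Step 2: Apply the recurrence (x_{n+1}, y_{n+1}) = (x₁x_n + 68y₁y_n, x₁y_n + y₁x_n) repeatedly.
  From (x_1, y_1) = (33, 4): x_2 = 33·33 + 68·4·4 = 2177; y_2 = 33·4 + 4·33 = 264.
Step 3: Verify x_2² - 68·y_2² = 4739329 - 4739328 = 1 (should be 1). ✓

(x_1, y_1) = (33, 4); (x_2, y_2) = (2177, 264).


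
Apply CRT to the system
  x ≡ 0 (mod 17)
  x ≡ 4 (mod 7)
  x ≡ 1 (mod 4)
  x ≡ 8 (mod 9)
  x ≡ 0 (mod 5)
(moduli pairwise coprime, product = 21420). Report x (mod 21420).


Product of moduli M = 17 · 7 · 4 · 9 · 5 = 21420.
Merge one congruence at a time:
  Start: x ≡ 0 (mod 17).
  Combine with x ≡ 4 (mod 7); new modulus lcm = 119.
    Write x = 0 + 17·t and substitute into x ≡ 4 (mod 7): 17·t ≡ 4 − 0 = 4 (mod 7).
    Reduce coefficients mod 7: 3·t ≡ 4 (mod 7).
    The inverse of 3 mod 7 is 5 (since 3·5 = 15 = 2·7 + 1), so t ≡ 5·4 = 20 ≡ 6 (mod 7).
    Then x = 0 + 17·6 = 102, valid modulo lcm(17, 7) = 119: x ≡ 102 (mod 119).
  Combine with x ≡ 1 (mod 4); new modulus lcm = 476.
    Write x = 102 + 119·t and substitute into x ≡ 1 (mod 4): 119·t ≡ 1 − 102 = -101 (mod 4).
    Reduce coefficients mod 4: 3·t ≡ 3 (mod 4).
    The inverse of 3 mod 4 is 3 (since 3·3 = 9 = 2·4 + 1), so t ≡ 3·3 = 9 ≡ 1 (mod 4).
    Then x = 102 + 119·1 = 221, valid modulo lcm(119, 4) = 476: x ≡ 221 (mod 476).
  Combine with x ≡ 8 (mod 9); new modulus lcm = 4284.
    Write x = 221 + 476·t and substitute into x ≡ 8 (mod 9): 476·t ≡ 8 − 221 = -213 (mod 9).
    Reduce coefficients mod 9: 8·t ≡ 3 (mod 9).
    The inverse of 8 mod 9 is 8 (since 8·8 = 64 = 7·9 + 1), so t ≡ 8·3 = 24 ≡ 6 (mod 9).
    Then x = 221 + 476·6 = 3077, valid modulo lcm(476, 9) = 4284: x ≡ 3077 (mod 4284).
  Combine with x ≡ 0 (mod 5); new modulus lcm = 21420.
    Write x = 3077 + 4284·t and substitute into x ≡ 0 (mod 5): 4284·t ≡ 0 − 3077 = -3077 (mod 5).
    Reduce coefficients mod 5: 4·t ≡ 3 (mod 5).
    The inverse of 4 mod 5 is 4 (since 4·4 = 16 = 3·5 + 1), so t ≡ 4·3 = 12 ≡ 2 (mod 5).
    Then x = 3077 + 4284·2 = 11645, valid modulo lcm(4284, 5) = 21420: x ≡ 11645 (mod 21420).
Verify against each original: 11645 mod 17 = 0, 11645 mod 7 = 4, 11645 mod 4 = 1, 11645 mod 9 = 8, 11645 mod 5 = 0.

x ≡ 11645 (mod 21420).


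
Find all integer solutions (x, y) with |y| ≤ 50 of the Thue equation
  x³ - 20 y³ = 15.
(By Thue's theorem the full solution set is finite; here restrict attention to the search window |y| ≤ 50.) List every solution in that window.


The equation is x³ - 20y³ = 15. For fixed y, x³ = 20·y³ + 15, so a solution requires the RHS to be a perfect cube.
Strategy: iterate y from -50 to 50, compute RHS = 20·y³ + 15, and check whether it is a (positive or negative) perfect cube.
Check small values of y:
  y = 0: RHS = 15 is not a perfect cube.
  y = 1: RHS = 35 is not a perfect cube.
  y = -1: RHS = -5 is not a perfect cube.
  y = 2: RHS = 175 is not a perfect cube.
  y = -2: RHS = -145 is not a perfect cube.
  y = 3: RHS = 555 is not a perfect cube.
  y = -3: RHS = -525 is not a perfect cube.
Continuing the search up to |y| = 50 finds no solutions either.
No (x, y) in the scanned range satisfies the equation.

No integer solutions with |y| ≤ 50.


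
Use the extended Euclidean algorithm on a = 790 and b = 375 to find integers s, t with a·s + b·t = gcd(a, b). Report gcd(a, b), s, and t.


Euclidean algorithm on (790, 375) — divide until remainder is 0:
  790 = 2 · 375 + 40
  375 = 9 · 40 + 15
  40 = 2 · 15 + 10
  15 = 1 · 10 + 5
  10 = 2 · 5 + 0
gcd(790, 375) = 5.
Track Bezout coefficients alongside the remainders: start with r₀ = 790 = a·1 + b·0 (s = 1, t = 0) and r₁ = 375 = a·0 + b·1 (s = 0, t = 1); each new remainder r_{k+1} = r_{k-1} − q_k·r_k inherits s_{k+1} = s_{k-1} − q_k·s_k, t_{k+1} = t_{k-1} − q_k·t_k, so r_k = a·s_k + b·t_k at every step:
  q = 2: r = 40, s = 1 − 2·0 = 1, t = 0 − 2·1 = -2  (check: 790·1 + 375·(-2) = 40)
  q = 9: r = 15, s = 0 − 9·1 = -9, t = 1 − 9·(-2) = 19  (check: 790·(-9) + 375·19 = 15)
  q = 2: r = 10, s = 1 − 2·(-9) = 19, t = -2 − 2·19 = -40  (check: 790·19 + 375·(-40) = 10)
  q = 1: r = 5, s = -9 − 1·19 = -28, t = 19 − 1·(-40) = 59  (check: 790·(-28) + 375·59 = 5)
The row with r = 5 (the gcd) gives the Bezout coefficients s = -28, t = 59.
Result: 790 · (-28) + 375 · (59) = 5.

gcd(790, 375) = 5; s = -28, t = 59 (check: 790·(-28) + 375·59 = 5).


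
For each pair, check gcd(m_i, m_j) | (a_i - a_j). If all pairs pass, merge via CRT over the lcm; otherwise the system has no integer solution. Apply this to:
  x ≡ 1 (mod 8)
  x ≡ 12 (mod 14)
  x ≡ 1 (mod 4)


Moduli 8, 14, 4 are not pairwise coprime, so CRT works modulo lcm(m_i) when all pairwise compatibility conditions hold.
Pairwise compatibility: gcd(m_i, m_j) must divide a_i - a_j for every pair.
Merge one congruence at a time:
  Start: x ≡ 1 (mod 8).
  Combine with x ≡ 12 (mod 14): gcd(8, 14) = 2, and 12 - 1 = 11 is NOT divisible by 2.
    ⇒ system is inconsistent (no integer solution).

No solution (the system is inconsistent).


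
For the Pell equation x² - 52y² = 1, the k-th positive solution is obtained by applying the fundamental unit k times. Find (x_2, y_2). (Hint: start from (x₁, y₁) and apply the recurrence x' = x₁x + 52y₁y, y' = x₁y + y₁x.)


Step 1: Find the fundamental solution (x₁, y₁) of x² - 52y² = 1.
  Expand √52 as a continued fraction. a₀ = ⌊√52⌋ = 7; iterate m_{k+1} = d_k·a_k − m_k, d_{k+1} = (52 − m_{k+1}²)/d_k, a_{k+1} = ⌊(a₀ + m_{k+1})/d_{k+1}⌋ (starting m₀ = 0, d₀ = 1), with convergents p_k = a_k·p_{k-1} + p_{k-2}, q_k = a_k·q_{k-1} + q_{k-2} (p₋₁ = 1, q₋₁ = 0):
  k = 0: a₀ = 7; p₀/q₀ = 7/1; p₀² − 52·q₀² = 49 − 52 = -3.
  k = 1: m = 7, d = 3, a = ⌊(7 + 7)/3⌋ = 4; p/q = (4·7 + 1)/(4·1 + 0) = 29/4; p² − 52·q² = 841 − 832 = 9.
  k = 2: m = 5, d = 9, a = ⌊(7 + 5)/9⌋ = 1; p/q = (1·29 + 7)/(1·4 + 1) = 36/5; p² − 52·q² = 1296 − 1300 = -4.
  k = 3: m = 4, d = 4, a = ⌊(7 + 4)/4⌋ = 2; p/q = (2·36 + 29)/(2·5 + 4) = 101/14; p² − 52·q² = 10201 − 10192 = 9.
  k = 4: m = 4, d = 9, a = ⌊(7 + 4)/9⌋ = 1; p/q = (1·101 + 36)/(1·14 + 5) = 137/19; p² − 52·q² = 18769 − 18772 = -3.
  k = 5: m = 5, d = 3, a = ⌊(7 + 5)/3⌋ = 4; p/q = (4·137 + 101)/(4·19 + 14) = 649/90; p² − 52·q² = 421201 − 421200 = 1.
  The first convergent with p² − 52·q² = 1 gives the fundamental solution (x₁, y₁) = (649, 90).
Step 2: Apply the recurrence (x_{n+1}, y_{n+1}) = (x₁x_n + 52y₁y_n, x₁y_n + y₁x_n) repeatedly.
  From (x_1, y_1) = (649, 90): x_2 = 649·649 + 52·90·90 = 842401; y_2 = 649·90 + 90·649 = 116820.
Step 3: Verify x_2² - 52·y_2² = 709639444801 - 709639444800 = 1 (should be 1). ✓

(x_1, y_1) = (649, 90); (x_2, y_2) = (842401, 116820).


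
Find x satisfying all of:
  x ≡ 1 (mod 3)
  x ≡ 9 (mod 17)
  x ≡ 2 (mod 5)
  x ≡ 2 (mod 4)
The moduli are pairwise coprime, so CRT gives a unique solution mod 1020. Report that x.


Product of moduli M = 3 · 17 · 5 · 4 = 1020.
Merge one congruence at a time:
  Start: x ≡ 1 (mod 3).
  Combine with x ≡ 9 (mod 17); new modulus lcm = 51.
    Write x = 1 + 3·t and substitute into x ≡ 9 (mod 17): 3·t ≡ 9 − 1 = 8 (mod 17).
    The inverse of 3 mod 17 is 6 (since 3·6 = 18 = 1·17 + 1), so t ≡ 6·8 = 48 ≡ 14 (mod 17).
    Then x = 1 + 3·14 = 43, valid modulo lcm(3, 17) = 51: x ≡ 43 (mod 51).
  Combine with x ≡ 2 (mod 5); new modulus lcm = 255.
    Write x = 43 + 51·t and substitute into x ≡ 2 (mod 5): 51·t ≡ 2 − 43 = -41 (mod 5).
    Reduce coefficients mod 5: 1·t ≡ 4 (mod 5).
    So t ≡ 4 (mod 5).
    Then x = 43 + 51·4 = 247, valid modulo lcm(51, 5) = 255: x ≡ 247 (mod 255).
  Combine with x ≡ 2 (mod 4); new modulus lcm = 1020.
    Write x = 247 + 255·t and substitute into x ≡ 2 (mod 4): 255·t ≡ 2 − 247 = -245 (mod 4).
    Reduce coefficients mod 4: 3·t ≡ 3 (mod 4).
    The inverse of 3 mod 4 is 3 (since 3·3 = 9 = 2·4 + 1), so t ≡ 3·3 = 9 ≡ 1 (mod 4).
    Then x = 247 + 255·1 = 502, valid modulo lcm(255, 4) = 1020: x ≡ 502 (mod 1020).
Verify against each original: 502 mod 3 = 1, 502 mod 17 = 9, 502 mod 5 = 2, 502 mod 4 = 2.

x ≡ 502 (mod 1020).


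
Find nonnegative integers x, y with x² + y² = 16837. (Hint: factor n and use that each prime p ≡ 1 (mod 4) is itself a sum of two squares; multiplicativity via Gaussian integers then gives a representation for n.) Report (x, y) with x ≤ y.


Step 1: Factor n = 16837 = 113 · 149.
Step 2: Check the mod-4 condition on each prime factor: 113 ≡ 1 (mod 4), exponent 1; 149 ≡ 1 (mod 4), exponent 1.
All primes ≡ 3 (mod 4) appear to even exponent (or don't appear), so by the two-squares theorem n IS expressible as a sum of two squares.
Step 3: Build a representation. Here n = 113 · 149 is a product of primes ≡ 1 (mod 4). Each prime p ≡ 1 (mod 4) is itself a sum of two squares; find a² by testing p − a² for a perfect square:
  113: 113 − 1² = 112, 113 − 2² = 109, 113 − 3² = 104, 113 − 4² = 97, 113 − 5² = 88, 113 − 6² = 77, 113 − 7² = 64 = 8² ⇒ 113 = 7² + 8².
  149: 149 − 1² = 148, 149 − 2² = 145, 149 − 3² = 140, 149 − 4² = 133, 149 − 5² = 124, 149 − 6² = 113, 149 − 7² = 100 = 10² ⇒ 149 = 7² + 10².
  Combine using the Brahmagupta–Fibonacci identity (a² + b²)(c² + d²) = (ac − bd)² + (ad + bc)² = (ac + bd)² + (ad − bc)²:
  113 · 149 = 16837: from (7² + 8²)(7² + 10²), take (7·7 − 8·10, 7·10 + 8·7) = (49 − 80, 70 + 56) = (-31, 126); dropping signs (only squares matter) gives (31, 126); check 31² + 126² = 961 + 15876 = 16837 ✓.
Step 4: Order so x ≤ y and verify: 31² + 126² = 961 + 15876 = 16837 = n. ✓

n = 16837 = 31² + 126² (one valid representation with x ≤ y).


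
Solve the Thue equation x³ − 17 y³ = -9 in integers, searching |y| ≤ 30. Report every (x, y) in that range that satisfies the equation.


The equation is x³ - 17y³ = -9. For fixed y, x³ = 17·y³ − 9, so a solution requires the RHS to be a perfect cube.
Strategy: iterate y from -30 to 30, compute RHS = 17·y³ − 9, and check whether it is a (positive or negative) perfect cube.
Check small values of y:
  y = 0: RHS = -9 is not a perfect cube.
  y = 1: RHS = 8 = (2)³ ⇒ x = 2 works.
  y = -1: RHS = -26 is not a perfect cube.
  y = 2: RHS = 127 is not a perfect cube.
  y = -2: RHS = -145 is not a perfect cube.
  y = 3: RHS = 450 is not a perfect cube.
  y = -3: RHS = -468 is not a perfect cube.
Continuing the search up to |y| = 30 finds no further solutions beyond those listed.
Collected solutions: (2, 1).

Solutions (with |y| ≤ 30): (2, 1).


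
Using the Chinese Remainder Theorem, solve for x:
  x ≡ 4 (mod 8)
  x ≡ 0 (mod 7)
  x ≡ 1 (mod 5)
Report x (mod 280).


Moduli 8, 7, 5 are pairwise coprime; by CRT there is a unique solution modulo M = 8 · 7 · 5 = 280.
Solve pairwise, accumulating the modulus:
  Start with x ≡ 4 (mod 8).
  Combine with x ≡ 0 (mod 7): since gcd(8, 7) = 1, we get a unique residue mod 56.
    Write x = 4 + 8·t and substitute into x ≡ 0 (mod 7): 8·t ≡ 0 − 4 = -4 (mod 7).
    Reduce coefficients mod 7: 1·t ≡ 3 (mod 7).
    So t ≡ 3 (mod 7).
    Then x = 4 + 8·3 = 28, valid modulo lcm(8, 7) = 56: x ≡ 28 (mod 56).
  Combine with x ≡ 1 (mod 5): since gcd(56, 5) = 1, we get a unique residue mod 280.
    Write x = 28 + 56·t and substitute into x ≡ 1 (mod 5): 56·t ≡ 1 − 28 = -27 (mod 5).
    Reduce coefficients mod 5: 1·t ≡ 3 (mod 5).
    So t ≡ 3 (mod 5).
    Then x = 28 + 56·3 = 196, valid modulo lcm(56, 5) = 280: x ≡ 196 (mod 280).
Verify: 196 mod 8 = 4 ✓, 196 mod 7 = 0 ✓, 196 mod 5 = 1 ✓.

x ≡ 196 (mod 280).


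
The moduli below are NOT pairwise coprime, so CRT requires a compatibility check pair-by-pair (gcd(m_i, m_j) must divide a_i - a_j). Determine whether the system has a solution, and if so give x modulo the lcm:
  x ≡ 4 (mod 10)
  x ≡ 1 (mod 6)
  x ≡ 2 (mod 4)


Moduli 10, 6, 4 are not pairwise coprime, so CRT works modulo lcm(m_i) when all pairwise compatibility conditions hold.
Pairwise compatibility: gcd(m_i, m_j) must divide a_i - a_j for every pair.
Merge one congruence at a time:
  Start: x ≡ 4 (mod 10).
  Combine with x ≡ 1 (mod 6): gcd(10, 6) = 2, and 1 - 4 = -3 is NOT divisible by 2.
    ⇒ system is inconsistent (no integer solution).

No solution (the system is inconsistent).


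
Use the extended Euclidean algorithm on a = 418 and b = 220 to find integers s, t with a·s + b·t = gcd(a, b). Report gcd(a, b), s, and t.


Euclidean algorithm on (418, 220) — divide until remainder is 0:
  418 = 1 · 220 + 198
  220 = 1 · 198 + 22
  198 = 9 · 22 + 0
gcd(418, 220) = 22.
Track Bezout coefficients alongside the remainders: start with r₀ = 418 = a·1 + b·0 (s = 1, t = 0) and r₁ = 220 = a·0 + b·1 (s = 0, t = 1); each new remainder r_{k+1} = r_{k-1} − q_k·r_k inherits s_{k+1} = s_{k-1} − q_k·s_k, t_{k+1} = t_{k-1} − q_k·t_k, so r_k = a·s_k + b·t_k at every step:
  q = 1: r = 198, s = 1 − 1·0 = 1, t = 0 − 1·1 = -1  (check: 418·1 + 220·(-1) = 198)
  q = 1: r = 22, s = 0 − 1·1 = -1, t = 1 − 1·(-1) = 2  (check: 418·(-1) + 220·2 = 22)
The row with r = 22 (the gcd) gives the Bezout coefficients s = -1, t = 2.
Result: 418 · (-1) + 220 · (2) = 22.

gcd(418, 220) = 22; s = -1, t = 2 (check: 418·(-1) + 220·2 = 22).


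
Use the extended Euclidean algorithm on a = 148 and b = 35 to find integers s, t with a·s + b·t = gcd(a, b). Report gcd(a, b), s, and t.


Euclidean algorithm on (148, 35) — divide until remainder is 0:
  148 = 4 · 35 + 8
  35 = 4 · 8 + 3
  8 = 2 · 3 + 2
  3 = 1 · 2 + 1
  2 = 2 · 1 + 0
gcd(148, 35) = 1.
Track Bezout coefficients alongside the remainders: start with r₀ = 148 = a·1 + b·0 (s = 1, t = 0) and r₁ = 35 = a·0 + b·1 (s = 0, t = 1); each new remainder r_{k+1} = r_{k-1} − q_k·r_k inherits s_{k+1} = s_{k-1} − q_k·s_k, t_{k+1} = t_{k-1} − q_k·t_k, so r_k = a·s_k + b·t_k at every step:
  q = 4: r = 8, s = 1 − 4·0 = 1, t = 0 − 4·1 = -4  (check: 148·1 + 35·(-4) = 8)
  q = 4: r = 3, s = 0 − 4·1 = -4, t = 1 − 4·(-4) = 17  (check: 148·(-4) + 35·17 = 3)
  q = 2: r = 2, s = 1 − 2·(-4) = 9, t = -4 − 2·17 = -38  (check: 148·9 + 35·(-38) = 2)
  q = 1: r = 1, s = -4 − 1·9 = -13, t = 17 − 1·(-38) = 55  (check: 148·(-13) + 35·55 = 1)
The row with r = 1 (the gcd) gives the Bezout coefficients s = -13, t = 55.
Result: 148 · (-13) + 35 · (55) = 1.

gcd(148, 35) = 1; s = -13, t = 55 (check: 148·(-13) + 35·55 = 1).


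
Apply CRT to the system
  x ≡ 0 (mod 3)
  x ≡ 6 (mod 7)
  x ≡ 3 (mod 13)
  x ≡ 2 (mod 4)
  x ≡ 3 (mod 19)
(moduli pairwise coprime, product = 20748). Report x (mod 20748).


Product of moduli M = 3 · 7 · 13 · 4 · 19 = 20748.
Merge one congruence at a time:
  Start: x ≡ 0 (mod 3).
  Combine with x ≡ 6 (mod 7); new modulus lcm = 21.
    Write x = 0 + 3·t and substitute into x ≡ 6 (mod 7): 3·t ≡ 6 − 0 = 6 (mod 7).
    The inverse of 3 mod 7 is 5 (since 3·5 = 15 = 2·7 + 1), so t ≡ 5·6 = 30 ≡ 2 (mod 7).
    Then x = 0 + 3·2 = 6, valid modulo lcm(3, 7) = 21: x ≡ 6 (mod 21).
  Combine with x ≡ 3 (mod 13); new modulus lcm = 273.
    Write x = 6 + 21·t and substitute into x ≡ 3 (mod 13): 21·t ≡ 3 − 6 = -3 (mod 13).
    Reduce coefficients mod 13: 8·t ≡ 10 (mod 13).
    The inverse of 8 mod 13 is 5 (since 8·5 = 40 = 3·13 + 1), so t ≡ 5·10 = 50 ≡ 11 (mod 13).
    Then x = 6 + 21·11 = 237, valid modulo lcm(21, 13) = 273: x ≡ 237 (mod 273).
  Combine with x ≡ 2 (mod 4); new modulus lcm = 1092.
    Write x = 237 + 273·t and substitute into x ≡ 2 (mod 4): 273·t ≡ 2 − 237 = -235 (mod 4).
    Reduce coefficients mod 4: 1·t ≡ 1 (mod 4).
    So t ≡ 1 (mod 4).
    Then x = 237 + 273·1 = 510, valid modulo lcm(273, 4) = 1092: x ≡ 510 (mod 1092).
  Combine with x ≡ 3 (mod 19); new modulus lcm = 20748.
    Write x = 510 + 1092·t and substitute into x ≡ 3 (mod 19): 1092·t ≡ 3 − 510 = -507 (mod 19).
    Reduce coefficients mod 19: 9·t ≡ 6 (mod 19).
    The inverse of 9 mod 19 is 17 (since 9·17 = 153 = 8·19 + 1), so t ≡ 17·6 = 102 ≡ 7 (mod 19).
    Then x = 510 + 1092·7 = 8154, valid modulo lcm(1092, 19) = 20748: x ≡ 8154 (mod 20748).
Verify against each original: 8154 mod 3 = 0, 8154 mod 7 = 6, 8154 mod 13 = 3, 8154 mod 4 = 2, 8154 mod 19 = 3.

x ≡ 8154 (mod 20748).


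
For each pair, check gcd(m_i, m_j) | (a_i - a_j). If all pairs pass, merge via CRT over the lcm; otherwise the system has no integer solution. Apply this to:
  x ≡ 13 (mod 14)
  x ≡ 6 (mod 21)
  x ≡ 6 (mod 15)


Moduli 14, 21, 15 are not pairwise coprime, so CRT works modulo lcm(m_i) when all pairwise compatibility conditions hold.
Pairwise compatibility: gcd(m_i, m_j) must divide a_i - a_j for every pair.
Merge one congruence at a time:
  Start: x ≡ 13 (mod 14).
  Combine with x ≡ 6 (mod 21): gcd(14, 21) = 7; 6 - 13 = -7, which IS divisible by 7, so compatible.
    Write x = 13 + 14·t and substitute into x ≡ 6 (mod 21): 14·t ≡ 6 − 13 = -7 (mod 21).
    Divide the congruence (and modulus) by g = 7: 2·t ≡ -1 (mod 3).
    Reduce coefficients mod 3: 2·t ≡ 2 (mod 3).
    The inverse of 2 mod 3 is 2 (since 2·2 = 4 = 1·3 + 1), so t ≡ 2·2 = 4 ≡ 1 (mod 3).
    Then x = 13 + 14·1 = 27, valid modulo lcm(14, 21) = 42: x ≡ 27 (mod 42).
  Combine with x ≡ 6 (mod 15): gcd(42, 15) = 3; 6 - 27 = -21, which IS divisible by 3, so compatible.
    Write x = 27 + 42·t and substitute into x ≡ 6 (mod 15): 42·t ≡ 6 − 27 = -21 (mod 15).
    Divide the congruence (and modulus) by g = 3: 14·t ≡ -7 (mod 5).
    Reduce coefficients mod 5: 4·t ≡ 3 (mod 5).
    The inverse of 4 mod 5 is 4 (since 4·4 = 16 = 3·5 + 1), so t ≡ 4·3 = 12 ≡ 2 (mod 5).
    Then x = 27 + 42·2 = 111, valid modulo lcm(42, 15) = 210: x ≡ 111 (mod 210).
Verify: 111 mod 14 = 13, 111 mod 21 = 6, 111 mod 15 = 6.

x ≡ 111 (mod 210).


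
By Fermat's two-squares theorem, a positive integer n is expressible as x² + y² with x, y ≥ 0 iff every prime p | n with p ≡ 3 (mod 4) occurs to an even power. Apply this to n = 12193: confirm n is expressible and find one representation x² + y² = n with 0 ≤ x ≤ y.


Step 1: Factor n = 12193 = 89 · 137.
Step 2: Check the mod-4 condition on each prime factor: 89 ≡ 1 (mod 4), exponent 1; 137 ≡ 1 (mod 4), exponent 1.
All primes ≡ 3 (mod 4) appear to even exponent (or don't appear), so by the two-squares theorem n IS expressible as a sum of two squares.
Step 3: Build a representation. Here n = 89 · 137 is a product of primes ≡ 1 (mod 4). Each prime p ≡ 1 (mod 4) is itself a sum of two squares; find a² by testing p − a² for a perfect square:
  89: 89 − 1² = 88, 89 − 2² = 85, 89 − 3² = 80, 89 − 4² = 73, 89 − 5² = 64 = 8² ⇒ 89 = 5² + 8².
  137: 137 − 1² = 136, 137 − 2² = 133, 137 − 3² = 128, 137 − 4² = 121 = 11² ⇒ 137 = 4² + 11².
  Combine using the Brahmagupta–Fibonacci identity (a² + b²)(c² + d²) = (ac − bd)² + (ad + bc)² = (ac + bd)² + (ad − bc)²:
  89 · 137 = 12193: from (5² + 8²)(4² + 11²), take (5·4 − 8·11, 5·11 + 8·4) = (20 − 88, 55 + 32) = (-68, 87); dropping signs (only squares matter) gives (68, 87); check 68² + 87² = 4624 + 7569 = 12193 ✓.
Step 4: Order so x ≤ y and verify: 68² + 87² = 4624 + 7569 = 12193 = n. ✓

n = 12193 = 68² + 87² (one valid representation with x ≤ y).


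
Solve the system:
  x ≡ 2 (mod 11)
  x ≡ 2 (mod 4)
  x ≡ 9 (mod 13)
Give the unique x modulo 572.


Moduli 11, 4, 13 are pairwise coprime; by CRT there is a unique solution modulo M = 11 · 4 · 13 = 572.
Solve pairwise, accumulating the modulus:
  Start with x ≡ 2 (mod 11).
  Combine with x ≡ 2 (mod 4): since gcd(11, 4) = 1, we get a unique residue mod 44.
    Write x = 2 + 11·t and substitute into x ≡ 2 (mod 4): 11·t ≡ 2 − 2 = 0 (mod 4).
    Reduce coefficients mod 4: 3·t ≡ 0 (mod 4).
    The inverse of 3 mod 4 is 3 (since 3·3 = 9 = 2·4 + 1), so t ≡ 3·0 = 0 ≡ 0 (mod 4).
    Then x = 2 + 11·0 = 2, valid modulo lcm(11, 4) = 44: x ≡ 2 (mod 44).
  Combine with x ≡ 9 (mod 13): since gcd(44, 13) = 1, we get a unique residue mod 572.
    Write x = 2 + 44·t and substitute into x ≡ 9 (mod 13): 44·t ≡ 9 − 2 = 7 (mod 13).
    Reduce coefficients mod 13: 5·t ≡ 7 (mod 13).
    The inverse of 5 mod 13 is 8 (since 5·8 = 40 = 3·13 + 1), so t ≡ 8·7 = 56 ≡ 4 (mod 13).
    Then x = 2 + 44·4 = 178, valid modulo lcm(44, 13) = 572: x ≡ 178 (mod 572).
Verify: 178 mod 11 = 2 ✓, 178 mod 4 = 2 ✓, 178 mod 13 = 9 ✓.

x ≡ 178 (mod 572).


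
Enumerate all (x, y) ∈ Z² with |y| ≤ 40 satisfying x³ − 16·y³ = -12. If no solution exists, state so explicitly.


The equation is x³ - 16y³ = -12. For fixed y, x³ = 16·y³ − 12, so a solution requires the RHS to be a perfect cube.
Strategy: iterate y from -40 to 40, compute RHS = 16·y³ − 12, and check whether it is a (positive or negative) perfect cube.
Check small values of y:
  y = 0: RHS = -12 is not a perfect cube.
  y = 1: RHS = 4 is not a perfect cube.
  y = -1: RHS = -28 is not a perfect cube.
  y = 2: RHS = 116 is not a perfect cube.
  y = -2: RHS = -140 is not a perfect cube.
  y = 3: RHS = 420 is not a perfect cube.
  y = -3: RHS = -444 is not a perfect cube.
Continuing the search up to |y| = 40 finds no solutions either.
No (x, y) in the scanned range satisfies the equation.

No integer solutions with |y| ≤ 40.
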